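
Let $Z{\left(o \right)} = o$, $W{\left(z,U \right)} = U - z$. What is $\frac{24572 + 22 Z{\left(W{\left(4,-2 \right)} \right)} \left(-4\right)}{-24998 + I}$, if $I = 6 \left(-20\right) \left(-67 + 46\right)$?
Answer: $- \frac{12550}{11239} \approx -1.1166$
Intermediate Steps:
$I = 2520$ ($I = \left(-120\right) \left(-21\right) = 2520$)
$\frac{24572 + 22 Z{\left(W{\left(4,-2 \right)} \right)} \left(-4\right)}{-24998 + I} = \frac{24572 + 22 \left(-2 - 4\right) \left(-4\right)}{-24998 + 2520} = \frac{24572 + 22 \left(-2 - 4\right) \left(-4\right)}{-22478} = \left(24572 + 22 \left(-6\right) \left(-4\right)\right) \left(- \frac{1}{22478}\right) = \left(24572 - -528\right) \left(- \frac{1}{22478}\right) = \left(24572 + 528\right) \left(- \frac{1}{22478}\right) = 25100 \left(- \frac{1}{22478}\right) = - \frac{12550}{11239}$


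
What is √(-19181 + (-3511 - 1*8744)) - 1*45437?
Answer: -45437 + 2*I*√7859 ≈ -45437.0 + 177.3*I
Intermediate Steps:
√(-19181 + (-3511 - 1*8744)) - 1*45437 = √(-19181 + (-3511 - 8744)) - 45437 = √(-19181 - 12255) - 45437 = √(-31436) - 45437 = 2*I*√7859 - 45437 = -45437 + 2*I*√7859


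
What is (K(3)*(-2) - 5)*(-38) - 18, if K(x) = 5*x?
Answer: 1312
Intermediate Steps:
(K(3)*(-2) - 5)*(-38) - 18 = ((5*3)*(-2) - 5)*(-38) - 18 = (15*(-2) - 5)*(-38) - 18 = (-30 - 5)*(-38) - 18 = -35*(-38) - 18 = 1330 - 18 = 1312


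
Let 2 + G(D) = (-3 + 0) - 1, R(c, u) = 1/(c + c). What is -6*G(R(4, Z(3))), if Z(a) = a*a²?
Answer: 36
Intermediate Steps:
Z(a) = a³
R(c, u) = 1/(2*c)
G(D) = -6 (G(D) = -2 + ((-3 + 0) - 1) = -2 + (-3 - 1) = -2 - 4 = -6)
-6*G(R(4, Z(3))) = -6*(-6) = 36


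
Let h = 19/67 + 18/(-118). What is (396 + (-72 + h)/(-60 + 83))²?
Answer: 1275905969470276/8266264561 ≈ 1.5435e+5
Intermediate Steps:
h = 518/3953 (h = 19*(1/67) + 18*(-1/118) = 19/67 - 9/59 = 518/3953 ≈ 0.13104)
(396 + (-72 + h)/(-60 + 83))² = (396 + (-72 + 518/3953)/(-60 + 83))² = (396 - 284098/3953/23)² = (396 - 284098/3953*1/23)² = (396 - 284098/90919)² = (35719826/90919)² = 1275905969470276/8266264561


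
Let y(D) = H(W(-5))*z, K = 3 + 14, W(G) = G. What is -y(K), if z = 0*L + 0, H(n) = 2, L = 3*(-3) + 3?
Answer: 0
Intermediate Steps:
L = -6 (L = -9 + 3 = -6)
z = 0 (z = 0*(-6) + 0 = 0 + 0 = 0)
K = 17
y(D) = 0 (y(D) = 2*0 = 0)
-y(K) = -1*0 = 0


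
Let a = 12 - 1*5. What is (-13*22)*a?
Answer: -2002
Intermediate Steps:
a = 7 (a = 12 - 5 = 7)
(-13*22)*a = -13*22*7 = -286*7 = -2002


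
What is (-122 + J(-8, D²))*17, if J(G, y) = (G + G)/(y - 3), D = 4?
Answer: -27234/13 ≈ -2094.9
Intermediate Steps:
J(G, y) = 2*G/(-3 + y) (J(G, y) = (2*G)/(-3 + y) = 2*G/(-3 + y))
(-122 + J(-8, D²))*17 = (-122 + 2*(-8)/(-3 + 4²))*17 = (-122 + 2*(-8)/(-3 + 16))*17 = (-122 + 2*(-8)/13)*17 = (-122 + 2*(-8)*(1/13))*17 = (-122 - 16/13)*17 = -1602/13*17 = -27234/13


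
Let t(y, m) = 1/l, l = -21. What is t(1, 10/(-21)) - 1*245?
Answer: -5146/21 ≈ -245.05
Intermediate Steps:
t(y, m) = -1/21 (t(y, m) = 1/(-21) = -1/21)
t(1, 10/(-21)) - 1*245 = -1/21 - 1*245 = -1/21 - 245 = -5146/21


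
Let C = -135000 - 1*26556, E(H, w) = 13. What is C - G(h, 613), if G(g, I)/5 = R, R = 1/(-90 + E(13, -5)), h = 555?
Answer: -12439807/77 ≈ -1.6156e+5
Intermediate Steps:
C = -161556 (C = -135000 - 26556 = -161556)
R = -1/77 (R = 1/(-90 + 13) = 1/(-77) = -1/77 ≈ -0.012987)
G(g, I) = -5/77 (G(g, I) = 5*(-1/77) = -5/77)
C - G(h, 613) = -161556 - 1*(-5/77) = -161556 + 5/77 = -12439807/77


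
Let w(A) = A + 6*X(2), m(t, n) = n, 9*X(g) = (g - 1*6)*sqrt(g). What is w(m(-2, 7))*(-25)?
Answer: -175 + 200*sqrt(2)/3 ≈ -80.719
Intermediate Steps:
X(g) = sqrt(g)*(-6 + g)/9 (X(g) = ((g - 1*6)*sqrt(g))/9 = ((g - 6)*sqrt(g))/9 = ((-6 + g)*sqrt(g))/9 = (sqrt(g)*(-6 + g))/9 = sqrt(g)*(-6 + g)/9)
w(A) = A - 8*sqrt(2)/3 (w(A) = A + 6*(sqrt(2)*(-6 + 2)/9) = A + 6*((1/9)*sqrt(2)*(-4)) = A + 6*(-4*sqrt(2)/9) = A - 8*sqrt(2)/3)
w(m(-2, 7))*(-25) = (7 - 8*sqrt(2)/3)*(-25) = -175 + 200*sqrt(2)/3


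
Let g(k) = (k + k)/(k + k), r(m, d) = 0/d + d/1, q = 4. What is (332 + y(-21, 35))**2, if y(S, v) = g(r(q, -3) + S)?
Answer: 110889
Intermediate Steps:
r(m, d) = d (r(m, d) = 0 + d*1 = 0 + d = d)
g(k) = 1 (g(k) = (2*k)/((2*k)) = (2*k)*(1/(2*k)) = 1)
y(S, v) = 1
(332 + y(-21, 35))**2 = (332 + 1)**2 = 333**2 = 110889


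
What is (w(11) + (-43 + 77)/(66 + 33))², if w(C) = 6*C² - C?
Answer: 5015330761/9801 ≈ 5.1172e+5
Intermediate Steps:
w(C) = -C + 6*C²
(w(11) + (-43 + 77)/(66 + 33))² = (11*(-1 + 6*11) + (-43 + 77)/(66 + 33))² = (11*(-1 + 66) + 34/99)² = (11*65 + 34*(1/99))² = (715 + 34/99)² = (70819/99)² = 5015330761/9801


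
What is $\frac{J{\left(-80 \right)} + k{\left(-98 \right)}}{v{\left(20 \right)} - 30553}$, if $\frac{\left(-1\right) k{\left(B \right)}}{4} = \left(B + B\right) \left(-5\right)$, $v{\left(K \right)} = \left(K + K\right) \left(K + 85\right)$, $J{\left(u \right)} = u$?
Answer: $\frac{4000}{26353} \approx 0.15179$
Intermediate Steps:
$v{\left(K \right)} = 2 K \left(85 + K\right)$
$k{\left(B \right)} = 40 B$ ($k{\left(B \right)} = - 4 \left(B + B\right) \left(-5\right) = - 4 \cdot 2 B \left(-5\right) = - 4 \left(- 10 B\right) = 40 B$)
$\frac{J{\left(-80 \right)} + k{\left(-98 \right)}}{v{\left(20 \right)} - 30553} = \frac{-80 + 40 \left(-98\right)}{2 \cdot 20 \left(85 + 20\right) - 30553} = \frac{-80 - 3920}{2 \cdot 20 \cdot 105 - 30553} = - \frac{4000}{4200 - 30553} = - \frac{4000}{-26353} = \left(-4000\right) \left(- \frac{1}{26353}\right) = \frac{4000}{26353}$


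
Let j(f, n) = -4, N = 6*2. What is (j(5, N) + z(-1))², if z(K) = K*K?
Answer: 9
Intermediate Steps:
N = 12
z(K) = K²
(j(5, N) + z(-1))² = (-4 + (-1)²)² = (-4 + 1)² = (-3)² = 9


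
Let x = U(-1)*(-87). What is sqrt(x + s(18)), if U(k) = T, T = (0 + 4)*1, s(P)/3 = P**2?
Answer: 4*sqrt(39) ≈ 24.980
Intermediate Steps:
s(P) = 3*P**2
T = 4 (T = 4*1 = 4)
U(k) = 4
x = -348 (x = 4*(-87) = -348)
sqrt(x + s(18)) = sqrt(-348 + 3*18**2) = sqrt(-348 + 3*324) = sqrt(-348 + 972) = sqrt(624) = 4*sqrt(39)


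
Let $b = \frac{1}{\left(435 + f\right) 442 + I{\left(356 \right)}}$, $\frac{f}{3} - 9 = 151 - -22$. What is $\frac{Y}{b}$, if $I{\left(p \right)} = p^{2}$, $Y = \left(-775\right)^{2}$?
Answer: $336553011250$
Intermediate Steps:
$f = 546$ ($f = 27 + 3 \left(151 - -22\right) = 27 + 3 \left(151 + 22\right) = 27 + 3 \cdot 173 = 27 + 519 = 546$)
$Y = 600625$
$b = \frac{1}{560338}$ ($b = \frac{1}{\left(435 + 546\right) 442 + 356^{2}} = \frac{1}{981 \cdot 442 + 126736} = \frac{1}{433602 + 126736} = \frac{1}{560338} \approx 1.7846 \cdot 10^{-6}$)
$\frac{Y}{b} = 600625 \frac{1}{\frac{1}{560338}} = 600625 \cdot 560338 = 336553011250$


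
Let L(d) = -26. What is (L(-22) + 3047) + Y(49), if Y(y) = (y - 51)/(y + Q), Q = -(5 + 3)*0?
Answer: 148027/49 ≈ 3021.0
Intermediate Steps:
Q = 0 (Q = -1*8*0 = -8*0 = 0)
Y(y) = (-51 + y)/y (Y(y) = (y - 51)/(y + 0) = (-51 + y)/y)
(L(-22) + 3047) + Y(49) = (-26 + 3047) + (-51 + 49)/49 = 3021 + (1/49)*(-2) = 3021 - 2/49 = 148027/49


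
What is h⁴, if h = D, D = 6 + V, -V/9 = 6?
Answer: 5308416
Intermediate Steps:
V = -54 (V = -9*6 = -54)
D = -48 (D = 6 - 54 = -48)
h = -48
h⁴ = (-48)⁴ = 5308416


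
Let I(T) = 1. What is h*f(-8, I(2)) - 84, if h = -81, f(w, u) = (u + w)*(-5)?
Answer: -2919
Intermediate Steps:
f(w, u) = -5*u - 5*w
h*f(-8, I(2)) - 84 = -81*(-5*1 - 5*(-8)) - 84 = -81*(-5 + 40) - 84 = -81*35 - 84 = -2835 - 84 = -2919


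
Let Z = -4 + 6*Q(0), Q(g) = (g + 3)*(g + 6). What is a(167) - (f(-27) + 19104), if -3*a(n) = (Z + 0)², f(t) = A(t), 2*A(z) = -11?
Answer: -136223/6 ≈ -22704.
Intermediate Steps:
A(z) = -11/2 (A(z) = (½)*(-11) = -11/2)
f(t) = -11/2
Q(g) = (3 + g)*(6 + g)
Z = 104 (Z = -4 + 6*(18 + 0² + 9*0) = -4 + 6*(18 + 0 + 0) = -4 + 6*18 = -4 + 108 = 104)
a(n) = -10816/3 (a(n) = -(104 + 0)²/3 = -⅓*104² = -⅓*10816 = -10816/3)
a(167) - (f(-27) + 19104) = -10816/3 - (-11/2 + 19104) = -10816/3 - 1*38197/2 = -10816/3 - 38197/2 = -136223/6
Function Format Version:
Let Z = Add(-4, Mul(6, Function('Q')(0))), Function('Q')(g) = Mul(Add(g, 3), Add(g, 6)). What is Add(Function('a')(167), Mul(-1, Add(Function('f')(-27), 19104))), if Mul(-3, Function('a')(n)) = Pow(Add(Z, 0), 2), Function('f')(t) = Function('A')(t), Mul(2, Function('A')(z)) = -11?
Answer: Rational(-136223, 6) ≈ -22704.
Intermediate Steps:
Function('A')(z) = Rational(-11, 2) (Function('A')(z) = Mul(Rational(1, 2), -11) = Rational(-11, 2))
Function('f')(t) = Rational(-11, 2)
Function('Q')(g) = Mul(Add(3, g), Add(6, g))
Z = 104 (Z = Add(-4, Mul(6, Add(18, Pow(0, 2), Mul(9, 0)))) = Add(-4, Mul(6, Add(18, 0, 0))) = Add(-4, Mul(6, 18)) = Add(-4, 108) = 104)
Function('a')(n) = Rational(-10816, 3) (Function('a')(n) = Mul(Rational(-1, 3), Pow(Add(104, 0), 2)) = Mul(Rational(-1, 3), Pow(104, 2)) = Mul(Rational(-1, 3), 10816) = Rational(-10816, 3))
Add(Function('a')(167), Mul(-1, Add(Function('f')(-27), 19104))) = Add(Rational(-10816, 3), Mul(-1, Add(Rational(-11, 2), 19104))) = Add(Rational(-10816, 3), Mul(-1, Rational(38197, 2))) = Add(Rational(-10816, 3), Rational(-38197, 2)) = Rational(-136223, 6)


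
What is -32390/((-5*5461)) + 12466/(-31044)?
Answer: 66513103/84765642 ≈ 0.78467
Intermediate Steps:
-32390/((-5*5461)) + 12466/(-31044) = -32390/(-27305) + 12466*(-1/31044) = -32390*(-1/27305) - 6233/15522 = 6478/5461 - 6233/15522 = 66513103/84765642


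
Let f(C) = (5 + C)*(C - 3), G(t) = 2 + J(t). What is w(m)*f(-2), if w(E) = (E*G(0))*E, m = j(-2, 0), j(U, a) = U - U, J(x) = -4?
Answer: 0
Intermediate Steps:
j(U, a) = 0
G(t) = -2 (G(t) = 2 - 4 = -2)
f(C) = (-3 + C)*(5 + C) (f(C) = (5 + C)*(-3 + C) = (-3 + C)*(5 + C))
m = 0
w(E) = -2*E**2 (w(E) = (E*(-2))*E = (-2*E)*E = -2*E**2)
w(m)*f(-2) = (-2*0**2)*(-15 + (-2)**2 + 2*(-2)) = (-2*0)*(-15 + 4 - 4) = 0*(-15) = 0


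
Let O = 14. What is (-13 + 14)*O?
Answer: 14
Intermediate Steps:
(-13 + 14)*O = (-13 + 14)*14 = 1*14 = 14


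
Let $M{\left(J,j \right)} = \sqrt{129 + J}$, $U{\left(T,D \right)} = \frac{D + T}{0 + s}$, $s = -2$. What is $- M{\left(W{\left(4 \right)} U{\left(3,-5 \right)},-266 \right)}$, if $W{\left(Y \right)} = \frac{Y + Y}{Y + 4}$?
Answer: $- \sqrt{130} \approx -11.402$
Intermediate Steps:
$U{\left(T,D \right)} = - \frac{D}{2} - \frac{T}{2}$ ($U{\left(T,D \right)} = \frac{D + T}{0 - 2} = \frac{D + T}{-2} = \left(D + T\right) \left(- \frac{1}{2}\right) = - \frac{D}{2} - \frac{T}{2}$)
$W{\left(Y \right)} = \frac{2 Y}{4 + Y}$
$- M{\left(W{\left(4 \right)} U{\left(3,-5 \right)},-266 \right)} = - \sqrt{129 + 2 \cdot 4 \frac{1}{4 + 4} \left(\left(- \frac{1}{2}\right) \left(-5\right) - \frac{3}{2}\right)} = - \sqrt{129 + 2 \cdot 4 \cdot \frac{1}{8} \left(\frac{5}{2} - \frac{3}{2}\right)} = - \sqrt{129 + 2 \cdot 4 \cdot \frac{1}{8} \cdot 1} = - \sqrt{129 + 1 \cdot 1} = - \sqrt{129 + 1} = - \sqrt{130}$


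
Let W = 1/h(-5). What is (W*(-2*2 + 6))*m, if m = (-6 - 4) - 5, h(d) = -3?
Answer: 10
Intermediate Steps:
W = -⅓ (W = 1/(-3) = -⅓ ≈ -0.33333)
m = -15 (m = -10 - 5 = -15)
(W*(-2*2 + 6))*m = -(-2*2 + 6)/3*(-15) = -(-4 + 6)/3*(-15) = -⅓*2*(-15) = -⅔*(-15) = 10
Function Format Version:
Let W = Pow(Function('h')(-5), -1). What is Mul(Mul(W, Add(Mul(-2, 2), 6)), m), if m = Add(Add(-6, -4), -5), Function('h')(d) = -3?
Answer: 10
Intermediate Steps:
W = Rational(-1, 3) (W = Pow(-3, -1) = Rational(-1, 3) ≈ -0.33333)
m = -15 (m = Add(-10, -5) = -15)
Mul(Mul(W, Add(Mul(-2, 2), 6)), m) = Mul(Mul(Rational(-1, 3), Add(Mul(-2, 2), 6)), -15) = Mul(Mul(Rational(-1, 3), Add(-4, 6)), -15) = Mul(Mul(Rational(-1, 3), 2), -15) = Mul(Rational(-2, 3), -15) = 10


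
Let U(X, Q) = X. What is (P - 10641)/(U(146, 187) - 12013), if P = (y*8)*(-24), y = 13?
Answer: 13137/11867 ≈ 1.1070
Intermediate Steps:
P = -2496 (P = (13*8)*(-24) = 104*(-24) = -2496)
(P - 10641)/(U(146, 187) - 12013) = (-2496 - 10641)/(146 - 12013) = -13137/(-11867) = -13137*(-1/11867) = 13137/11867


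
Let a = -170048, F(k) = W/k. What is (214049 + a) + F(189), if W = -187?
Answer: 8316002/189 ≈ 44000.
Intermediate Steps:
F(k) = -187/k
(214049 + a) + F(189) = (214049 - 170048) - 187/189 = 44001 - 187*1/189 = 44001 - 187/189 = 8316002/189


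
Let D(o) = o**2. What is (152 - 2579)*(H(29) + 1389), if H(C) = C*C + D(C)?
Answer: -7453317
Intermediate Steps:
H(C) = 2*C**2 (H(C) = C*C + C**2 = C**2 + C**2 = 2*C**2)
(152 - 2579)*(H(29) + 1389) = (152 - 2579)*(2*29**2 + 1389) = -2427*(2*841 + 1389) = -2427*(1682 + 1389) = -2427*3071 = -7453317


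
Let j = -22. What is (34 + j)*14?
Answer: 168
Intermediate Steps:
(34 + j)*14 = (34 - 22)*14 = 12*14 = 168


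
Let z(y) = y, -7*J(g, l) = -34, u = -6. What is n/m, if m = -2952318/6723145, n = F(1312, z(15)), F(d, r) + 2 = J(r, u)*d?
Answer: -149905964065/10333113 ≈ -14507.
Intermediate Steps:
J(g, l) = 34/7 (J(g, l) = -⅐*(-34) = 34/7)
F(d, r) = -2 + 34*d/7
n = 44594/7 (n = -2 + (34/7)*1312 = -2 + 44608/7 = 44594/7 ≈ 6370.6)
m = -2952318/6723145 (m = -2952318*1/6723145 = -2952318/6723145 ≈ -0.43913)
n/m = 44594/(7*(-2952318/6723145)) = (44594/7)*(-6723145/2952318) = -149905964065/10333113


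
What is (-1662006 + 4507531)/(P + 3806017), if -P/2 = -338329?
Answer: 113821/179307 ≈ 0.63478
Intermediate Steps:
P = 676658 (P = -2*(-338329) = 676658)
(-1662006 + 4507531)/(P + 3806017) = (-1662006 + 4507531)/(676658 + 3806017) = 2845525/4482675 = 2845525*(1/4482675) = 113821/179307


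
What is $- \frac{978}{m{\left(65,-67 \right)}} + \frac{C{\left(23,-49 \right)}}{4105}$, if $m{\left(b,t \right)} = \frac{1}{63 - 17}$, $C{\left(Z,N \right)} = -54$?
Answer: $- \frac{184675794}{4105} \approx -44988.0$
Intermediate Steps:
$m{\left(b,t \right)} = \frac{1}{46}$
$- \frac{978}{m{\left(65,-67 \right)}} + \frac{C{\left(23,-49 \right)}}{4105} = - 978 \frac{1}{\frac{1}{46}} - \frac{54}{4105} = \left(-978\right) 46 - \frac{54}{4105} = -44988 - \frac{54}{4105} = - \frac{184675794}{4105}$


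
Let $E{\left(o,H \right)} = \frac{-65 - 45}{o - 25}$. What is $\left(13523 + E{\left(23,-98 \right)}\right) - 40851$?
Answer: $-27273$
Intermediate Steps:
$E{\left(o,H \right)} = - \frac{110}{-25 + o}$
$\left(13523 + E{\left(23,-98 \right)}\right) - 40851 = \left(13523 - \frac{110}{-25 + 23}\right) - 40851 = \left(13523 - \frac{110}{-2}\right) - 40851 = \left(13523 - -55\right) - 40851 = \left(13523 + 55\right) - 40851 = 13578 - 40851 = -27273$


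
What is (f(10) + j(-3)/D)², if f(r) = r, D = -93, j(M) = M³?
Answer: 101761/961 ≈ 105.89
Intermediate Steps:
(f(10) + j(-3)/D)² = (10 + (-3)³/(-93))² = (10 - 27*(-1/93))² = (10 + 9/31)² = (319/31)² = 101761/961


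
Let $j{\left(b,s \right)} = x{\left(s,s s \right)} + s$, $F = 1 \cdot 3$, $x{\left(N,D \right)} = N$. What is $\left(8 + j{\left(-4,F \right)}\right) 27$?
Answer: $378$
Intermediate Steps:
$F = 3$
$j{\left(b,s \right)} = 2 s$ ($j{\left(b,s \right)} = s + s = 2 s$)
$\left(8 + j{\left(-4,F \right)}\right) 27 = \left(8 + 2 \cdot 3\right) 27 = \left(8 + 6\right) 27 = 14 \cdot 27 = 378$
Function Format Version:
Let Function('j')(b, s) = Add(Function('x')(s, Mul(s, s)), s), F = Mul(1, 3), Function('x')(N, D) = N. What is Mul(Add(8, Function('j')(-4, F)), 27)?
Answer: 378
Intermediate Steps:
F = 3
Function('j')(b, s) = Mul(2, s) (Function('j')(b, s) = Add(s, s) = Mul(2, s))
Mul(Add(8, Function('j')(-4, F)), 27) = Mul(Add(8, Mul(2, 3)), 27) = Mul(Add(8, 6), 27) = Mul(14, 27) = 378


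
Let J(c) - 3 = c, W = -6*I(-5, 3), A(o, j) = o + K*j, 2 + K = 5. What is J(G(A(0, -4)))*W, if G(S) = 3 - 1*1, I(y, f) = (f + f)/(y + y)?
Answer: 18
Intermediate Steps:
I(y, f) = f/y (I(y, f) = (2*f)/((2*y)) = (2*f)*(1/(2*y)) = f/y)
K = 3 (K = -2 + 5 = 3)
A(o, j) = o + 3*j
G(S) = 2 (G(S) = 3 - 1 = 2)
W = 18/5 (W = -18/(-5) = -18*(-1)/5 = -6*(-⅗) = 18/5 ≈ 3.6000)
J(c) = 3 + c
J(G(A(0, -4)))*W = (3 + 2)*(18/5) = 5*(18/5) = 18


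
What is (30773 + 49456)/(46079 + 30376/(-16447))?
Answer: 1319526363/757830937 ≈ 1.7412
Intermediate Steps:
(30773 + 49456)/(46079 + 30376/(-16447)) = 80229/(46079 + 30376*(-1/16447)) = 80229/(46079 - 30376/16447) = 80229/(757830937/16447) = 80229*(16447/757830937) = 1319526363/757830937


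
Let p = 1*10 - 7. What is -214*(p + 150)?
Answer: -32742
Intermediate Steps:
p = 3 (p = 10 - 7 = 3)
-214*(p + 150) = -214*(3 + 150) = -214*153 = -32742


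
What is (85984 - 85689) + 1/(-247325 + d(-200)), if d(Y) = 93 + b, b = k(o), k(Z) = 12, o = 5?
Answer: 72929899/247220 ≈ 295.00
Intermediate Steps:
b = 12
d(Y) = 105 (d(Y) = 93 + 12 = 105)
(85984 - 85689) + 1/(-247325 + d(-200)) = (85984 - 85689) + 1/(-247325 + 105) = 295 + 1/(-247220) = 295 - 1/247220 = 72929899/247220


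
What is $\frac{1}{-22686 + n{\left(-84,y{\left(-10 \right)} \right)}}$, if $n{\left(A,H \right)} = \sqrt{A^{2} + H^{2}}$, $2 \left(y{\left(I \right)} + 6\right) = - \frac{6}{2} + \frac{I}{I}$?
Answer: $- \frac{22686}{514647491} - \frac{7 \sqrt{145}}{514647491} \approx -4.4244 \cdot 10^{-5}$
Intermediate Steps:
$y{\left(I \right)} = -7$ ($y{\left(I \right)} = -6 + \frac{- \frac{6}{2} + \frac{I}{I}}{2} = -6 + \frac{\left(-6\right) \frac{1}{2} + 1}{2} = -6 + \frac{-3 + 1}{2} = -6 + \frac{1}{2} \left(-2\right) = -6 - 1 = -7$)
$\frac{1}{-22686 + n{\left(-84,y{\left(-10 \right)} \right)}} = \frac{1}{-22686 + \sqrt{\left(-84\right)^{2} + \left(-7\right)^{2}}} = \frac{1}{-22686 + \sqrt{7056 + 49}} = \frac{1}{-22686 + \sqrt{7105}} = \frac{1}{-22686 + 7 \sqrt{145}}$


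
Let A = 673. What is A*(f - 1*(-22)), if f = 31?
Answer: 35669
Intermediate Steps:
A*(f - 1*(-22)) = 673*(31 - 1*(-22)) = 673*(31 + 22) = 673*53 = 35669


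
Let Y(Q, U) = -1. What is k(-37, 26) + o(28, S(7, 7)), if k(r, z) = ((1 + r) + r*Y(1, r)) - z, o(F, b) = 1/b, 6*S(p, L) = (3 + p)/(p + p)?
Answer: -83/5 ≈ -16.600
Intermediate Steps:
S(p, L) = (3 + p)/(12*p) (S(p, L) = ((3 + p)/(p + p))/6 = ((3 + p)/((2*p)))/6 = ((3 + p)*(1/(2*p)))/6 = ((3 + p)/(2*p))/6 = (3 + p)/(12*p))
k(r, z) = 1 - z (k(r, z) = ((1 + r) + r*(-1)) - z = ((1 + r) - r) - z = 1 - z)
k(-37, 26) + o(28, S(7, 7)) = (1 - 1*26) + 1/((1/12)*(3 + 7)/7) = (1 - 26) + 1/((1/12)*(⅐)*10) = -25 + 1/(5/42) = -25 + 42/5 = -83/5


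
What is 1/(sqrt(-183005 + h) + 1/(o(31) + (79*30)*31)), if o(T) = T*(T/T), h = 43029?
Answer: 73501/756205922611977 - 10804794002*I*sqrt(34994)/756205922611977 ≈ 9.7197e-11 - 0.0026728*I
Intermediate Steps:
o(T) = T (o(T) = T*1 = T)
1/(sqrt(-183005 + h) + 1/(o(31) + (79*30)*31)) = 1/(sqrt(-183005 + 43029) + 1/(31 + (79*30)*31)) = 1/(sqrt(-139976) + 1/(31 + 2370*31)) = 1/(2*I*sqrt(34994) + 1/(31 + 73470)) = 1/(2*I*sqrt(34994) + 1/73501) = 1/(1/73501 + 2*I*sqrt(34994))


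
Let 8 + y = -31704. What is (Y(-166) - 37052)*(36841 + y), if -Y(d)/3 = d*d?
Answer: -614043880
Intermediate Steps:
Y(d) = -3*d² (Y(d) = -3*d*d = -3*d²)
y = -31712 (y = -8 - 31704 = -31712)
(Y(-166) - 37052)*(36841 + y) = (-3*(-166)² - 37052)*(36841 - 31712) = (-3*27556 - 37052)*5129 = (-82668 - 37052)*5129 = -119720*5129 = -614043880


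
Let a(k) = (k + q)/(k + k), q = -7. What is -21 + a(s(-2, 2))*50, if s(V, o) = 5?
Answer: -31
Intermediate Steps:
a(k) = (-7 + k)/(2*k) (a(k) = (k - 7)/(k + k) = (-7 + k)/((2*k)) = (-7 + k)*(1/(2*k)) = (-7 + k)/(2*k))
-21 + a(s(-2, 2))*50 = -21 + ((½)*(-7 + 5)/5)*50 = -21 + ((½)*(⅕)*(-2))*50 = -21 - ⅕*50 = -21 - 10 = -31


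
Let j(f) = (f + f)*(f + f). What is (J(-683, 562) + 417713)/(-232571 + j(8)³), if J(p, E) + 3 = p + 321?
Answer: 417348/16544645 ≈ 0.025226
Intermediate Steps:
j(f) = 4*f² (j(f) = (2*f)*(2*f) = 4*f²)
J(p, E) = 318 + p (J(p, E) = -3 + (p + 321) = -3 + (321 + p) = 318 + p)
(J(-683, 562) + 417713)/(-232571 + j(8)³) = ((318 - 683) + 417713)/(-232571 + (4*8²)³) = (-365 + 417713)/(-232571 + (4*64)³) = 417348/(-232571 + 256³) = 417348/(-232571 + 16777216) = 417348/16544645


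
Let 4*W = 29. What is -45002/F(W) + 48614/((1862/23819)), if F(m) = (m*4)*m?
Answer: 486744864705/782971 ≈ 6.2166e+5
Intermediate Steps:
W = 29/4 (W = (¼)*29 = 29/4 ≈ 7.2500)
F(m) = 4*m² (F(m) = (4*m)*m = 4*m²)
-45002/F(W) + 48614/((1862/23819)) = -45002/(4*(29/4)²) + 48614/((1862/23819)) = -45002/(4*(841/16)) + 48614/((1862*(1/23819))) = -45002/841/4 + 48614/(1862/23819) = -45002*4/841 + 48614*(23819/1862) = -180008/841 + 578968433/931 = 486744864705/782971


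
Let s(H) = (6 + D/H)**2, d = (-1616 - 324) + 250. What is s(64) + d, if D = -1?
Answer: -6775551/4096 ≈ -1654.2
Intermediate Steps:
d = -1690 (d = -1940 + 250 = -1690)
s(H) = (6 - 1/H)**2
s(64) + d = (-1 + 6*64)**2/64**2 - 1690 = (-1 + 384)**2/4096 - 1690 = (1/4096)*383**2 - 1690 = (1/4096)*146689 - 1690 = 146689/4096 - 1690 = -6775551/4096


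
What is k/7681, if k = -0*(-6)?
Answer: 0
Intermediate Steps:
k = 0 (k = -108*0 = 0)
k/7681 = 0/7681 = 0*(1/7681) = 0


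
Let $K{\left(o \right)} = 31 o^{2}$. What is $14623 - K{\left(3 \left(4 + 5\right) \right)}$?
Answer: $-7976$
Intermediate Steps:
$14623 - K{\left(3 \left(4 + 5\right) \right)} = 14623 - 31 \left(3 \left(4 + 5\right)\right)^{2} = 14623 - 31 \left(3 \cdot 9\right)^{2} = 14623 - 31 \cdot 27^{2} = 14623 - 31 \cdot 729 = 14623 - 22599 = -7976$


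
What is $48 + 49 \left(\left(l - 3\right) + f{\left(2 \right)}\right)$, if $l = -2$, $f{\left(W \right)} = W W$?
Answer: $-1$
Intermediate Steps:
$f{\left(W \right)} = W^{2}$
$48 + 49 \left(\left(l - 3\right) + f{\left(2 \right)}\right) = 48 + 49 \left(\left(-2 - 3\right) + 2^{2}\right) = 48 + 49 \left(-5 + 4\right) = 48 + 49 \left(-1\right) = 48 - 49 = -1$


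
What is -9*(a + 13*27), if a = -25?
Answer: -2934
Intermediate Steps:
-9*(a + 13*27) = -9*(-25 + 13*27) = -9*(-25 + 351) = -9*326 = -2934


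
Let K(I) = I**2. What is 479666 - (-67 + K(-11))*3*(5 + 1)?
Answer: 478694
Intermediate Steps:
479666 - (-67 + K(-11))*3*(5 + 1) = 479666 - (-67 + (-11)**2)*3*(5 + 1) = 479666 - (-67 + 121)*3*6 = 479666 - 54*18 = 479666 - 1*972 = 479666 - 972 = 478694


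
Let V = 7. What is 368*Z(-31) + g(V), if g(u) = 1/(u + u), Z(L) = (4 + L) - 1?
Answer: -144255/14 ≈ -10304.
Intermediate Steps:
Z(L) = 3 + L
g(u) = 1/(2*u)
368*Z(-31) + g(V) = 368*(3 - 31) + (½)/7 = 368*(-28) + (½)*(⅐) = -10304 + 1/14 = -144255/14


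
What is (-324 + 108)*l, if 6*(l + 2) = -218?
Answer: 8280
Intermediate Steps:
l = -115/3 (l = -2 + (⅙)*(-218) = -2 - 109/3 = -115/3 ≈ -38.333)
(-324 + 108)*l = (-324 + 108)*(-115/3) = -216*(-115/3) = 8280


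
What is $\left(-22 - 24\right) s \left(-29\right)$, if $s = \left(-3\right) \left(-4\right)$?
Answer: $16008$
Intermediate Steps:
$s = 12$
$\left(-22 - 24\right) s \left(-29\right) = \left(-22 - 24\right) 12 \left(-29\right) = \left(-46\right) 12 \left(-29\right) = \left(-552\right) \left(-29\right) = 16008$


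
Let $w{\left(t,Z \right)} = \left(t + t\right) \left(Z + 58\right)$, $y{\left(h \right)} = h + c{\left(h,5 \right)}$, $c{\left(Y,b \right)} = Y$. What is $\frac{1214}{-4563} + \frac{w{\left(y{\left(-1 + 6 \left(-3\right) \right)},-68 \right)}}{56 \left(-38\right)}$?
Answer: $- \frac{39811}{63882} \approx -0.6232$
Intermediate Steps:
$y{\left(h \right)} = 2 h$ ($y{\left(h \right)} = h + h = 2 h$)
$w{\left(t,Z \right)} = 2 t \left(58 + Z\right)$
$\frac{1214}{-4563} + \frac{w{\left(y{\left(-1 + 6 \left(-3\right) \right)},-68 \right)}}{56 \left(-38\right)} = \frac{1214}{-4563} + \frac{2 \cdot 2 \left(-1 + 6 \left(-3\right)\right) \left(58 - 68\right)}{56 \left(-38\right)} = 1214 \left(- \frac{1}{4563}\right) + \frac{2 \cdot 2 \left(-1 - 18\right) \left(-10\right)}{-2128} = - \frac{1214}{4563} + 2 \cdot 2 \left(-19\right) \left(-10\right) \left(- \frac{1}{2128}\right) = - \frac{1214}{4563} + 2 \left(-38\right) \left(-10\right) \left(- \frac{1}{2128}\right) = - \frac{1214}{4563} + 760 \left(- \frac{1}{2128}\right) = - \frac{1214}{4563} - \frac{5}{14} = - \frac{39811}{63882}$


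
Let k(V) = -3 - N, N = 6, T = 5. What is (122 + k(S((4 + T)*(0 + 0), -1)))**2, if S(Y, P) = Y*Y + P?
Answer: 12769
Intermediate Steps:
S(Y, P) = P + Y**2 (S(Y, P) = Y**2 + P = P + Y**2)
k(V) = -9 (k(V) = -3 - 1*6 = -3 - 6 = -9)
(122 + k(S((4 + T)*(0 + 0), -1)))**2 = (122 - 9)**2 = 113**2 = 12769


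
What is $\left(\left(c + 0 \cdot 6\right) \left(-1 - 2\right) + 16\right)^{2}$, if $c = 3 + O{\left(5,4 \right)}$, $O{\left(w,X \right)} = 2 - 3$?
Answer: $100$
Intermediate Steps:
$O{\left(w,X \right)} = -1$
$c = 2$ ($c = 3 - 1 = 2$)
$\left(\left(c + 0 \cdot 6\right) \left(-1 - 2\right) + 16\right)^{2} = \left(\left(2 + 0 \cdot 6\right) \left(-1 - 2\right) + 16\right)^{2} = \left(\left(2 + 0\right) \left(-3\right) + 16\right)^{2} = \left(2 \left(-3\right) + 16\right)^{2} = \left(-6 + 16\right)^{2} = 10^{2} = 100$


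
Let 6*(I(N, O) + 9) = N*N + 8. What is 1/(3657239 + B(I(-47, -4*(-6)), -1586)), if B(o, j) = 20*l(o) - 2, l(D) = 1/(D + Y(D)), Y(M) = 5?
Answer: 731/2673440287 ≈ 2.7343e-7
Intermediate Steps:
I(N, O) = -23/3 + N**2/6 (I(N, O) = -9 + (N*N + 8)/6 = -9 + (N**2 + 8)/6 = -9 + (8 + N**2)/6 = -9 + (4/3 + N**2/6) = -23/3 + N**2/6)
l(D) = 1/(5 + D) (l(D) = 1/(D + 5) = 1/(5 + D))
B(o, j) = -2 + 20/(5 + o) (B(o, j) = 20/(5 + o) - 2 = -2 + 20/(5 + o))
1/(3657239 + B(I(-47, -4*(-6)), -1586)) = 1/(3657239 + 2*(5 - (-23/3 + (1/6)*(-47)**2))/(5 + (-23/3 + (1/6)*(-47)**2))) = 1/(3657239 + 2*(5 - (-23/3 + (1/6)*2209))/(5 + (-23/3 + (1/6)*2209))) = 1/(3657239 + 2*(5 - (-23/3 + 2209/6))/(5 + (-23/3 + 2209/6))) = 1/(3657239 + 2*(5 - 1*721/2)/(5 + 721/2)) = 1/(3657239 + 2*(5 - 721/2)/(731/2)) = 1/(3657239 + 2*(2/731)*(-711/2)) = 1/(3657239 - 1422/731) = 1/(2673440287/731) = 731/2673440287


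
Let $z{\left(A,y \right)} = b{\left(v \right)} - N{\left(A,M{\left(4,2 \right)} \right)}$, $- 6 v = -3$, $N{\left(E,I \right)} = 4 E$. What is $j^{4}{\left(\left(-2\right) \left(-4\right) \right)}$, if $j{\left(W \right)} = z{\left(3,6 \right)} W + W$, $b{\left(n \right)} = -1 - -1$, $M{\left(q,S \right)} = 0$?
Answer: $59969536$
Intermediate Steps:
$v = \frac{1}{2}$ ($v = \left(- \frac{1}{6}\right) \left(-3\right) = \frac{1}{2} \approx 0.5$)
$b{\left(n \right)} = 0$ ($b{\left(n \right)} = -1 + 1 = 0$)
$z{\left(A,y \right)} = - 4 A$ ($z{\left(A,y \right)} = 0 - 4 A = - 4 A$)
$j{\left(W \right)} = - 11 W$ ($j{\left(W \right)} = \left(-4\right) 3 W + W = - 12 W + W = - 11 W$)
$j^{4}{\left(\left(-2\right) \left(-4\right) \right)} = \left(- 11 \left(\left(-2\right) \left(-4\right)\right)\right)^{4} = \left(\left(-11\right) 8\right)^{4} = \left(-88\right)^{4} = 59969536$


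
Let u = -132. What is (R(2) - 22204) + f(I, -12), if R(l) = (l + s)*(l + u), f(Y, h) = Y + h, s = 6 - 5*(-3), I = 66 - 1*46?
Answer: -25186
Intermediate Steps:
I = 20 (I = 66 - 46 = 20)
s = 21 (s = 6 + 15 = 21)
R(l) = (-132 + l)*(21 + l) (R(l) = (l + 21)*(l - 132) = (21 + l)*(-132 + l) = (-132 + l)*(21 + l))
(R(2) - 22204) + f(I, -12) = ((-2772 + 2² - 111*2) - 22204) + (20 - 12) = ((-2772 + 4 - 222) - 22204) + 8 = (-2990 - 22204) + 8 = -25194 + 8 = -25186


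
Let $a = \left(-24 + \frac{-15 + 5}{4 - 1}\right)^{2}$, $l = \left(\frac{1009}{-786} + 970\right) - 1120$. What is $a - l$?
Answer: $\frac{2118415}{2358} \approx 898.39$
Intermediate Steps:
$l = - \frac{118909}{786}$ ($l = \left(1009 \left(- \frac{1}{786}\right) + 970\right) - 1120 = \left(- \frac{1009}{786} + 970\right) - 1120 = \frac{761411}{786} - 1120 = - \frac{118909}{786} \approx -151.28$)
$a = \frac{6724}{9}$ ($a = \left(-24 - \frac{10}{3}\right)^{2} = \left(- \frac{82}{3}\right)^{2} = \frac{6724}{9} \approx 747.11$)
$a - l = \frac{6724}{9} - - \frac{118909}{786} = \frac{6724}{9} + \frac{118909}{786} = \frac{2118415}{2358}$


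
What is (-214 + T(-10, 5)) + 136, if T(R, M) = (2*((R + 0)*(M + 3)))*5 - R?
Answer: -868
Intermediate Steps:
T(R, M) = -R + 10*R*(3 + M) (T(R, M) = (2*(R*(3 + M)))*5 - R = (2*R*(3 + M))*5 - R = 10*R*(3 + M) - R = -R + 10*R*(3 + M))
(-214 + T(-10, 5)) + 136 = (-214 - 10*(29 + 10*5)) + 136 = (-214 - 10*(29 + 50)) + 136 = (-214 - 10*79) + 136 = (-214 - 790) + 136 = -1004 + 136 = -868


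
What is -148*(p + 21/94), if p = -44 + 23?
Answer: 144522/47 ≈ 3074.9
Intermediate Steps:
p = -21
-148*(p + 21/94) = -148*(-21 + 21/94) = -148*(-1953/94) = 144522/47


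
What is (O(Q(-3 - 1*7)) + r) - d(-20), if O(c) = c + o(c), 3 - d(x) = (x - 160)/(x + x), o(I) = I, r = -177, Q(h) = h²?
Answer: 49/2 ≈ 24.500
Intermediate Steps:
d(x) = 3 - (-160 + x)/(2*x) (d(x) = 3 - (x - 160)/(x + x) = 3 - (-160 + x)/(2*x))
O(c) = 2*c (O(c) = c + c = 2*c)
(O(Q(-3 - 1*7)) + r) - d(-20) = (2*(-3 - 1*7)² - 177) - (5/2 + 80/(-20)) = (2*(-3 - 7)² - 177) - (5/2 + 80*(-1/20)) = (2*(-10)² - 177) - (5/2 - 4) = (2*100 - 177) - 1*(-3/2) = (200 - 177) + 3/2 = 23 + 3/2 = 49/2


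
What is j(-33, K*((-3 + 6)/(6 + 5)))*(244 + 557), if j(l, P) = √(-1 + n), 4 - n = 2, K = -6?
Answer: 801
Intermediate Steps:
n = 2 (n = 4 - 1*2 = 4 - 2 = 2)
j(l, P) = 1 (j(l, P) = √(-1 + 2) = √1 = 1)
j(-33, K*((-3 + 6)/(6 + 5)))*(244 + 557) = 1*(244 + 557) = 1*801 = 801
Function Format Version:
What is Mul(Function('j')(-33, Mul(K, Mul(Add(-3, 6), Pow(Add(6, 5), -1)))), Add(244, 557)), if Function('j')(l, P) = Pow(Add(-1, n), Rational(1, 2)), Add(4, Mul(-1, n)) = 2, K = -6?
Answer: 801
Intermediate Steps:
n = 2 (n = Add(4, Mul(-1, 2)) = Add(4, -2) = 2)
Function('j')(l, P) = 1 (Function('j')(l, P) = Pow(Add(-1, 2), Rational(1, 2)) = Pow(1, Rational(1, 2)) = 1)
Mul(Function('j')(-33, Mul(K, Mul(Add(-3, 6), Pow(Add(6, 5), -1)))), Add(244, 557)) = Mul(1, Add(244, 557)) = Mul(1, 801) = 801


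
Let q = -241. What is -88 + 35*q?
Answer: -8523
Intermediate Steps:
-88 + 35*q = -88 + 35*(-241) = -88 - 8435 = -8523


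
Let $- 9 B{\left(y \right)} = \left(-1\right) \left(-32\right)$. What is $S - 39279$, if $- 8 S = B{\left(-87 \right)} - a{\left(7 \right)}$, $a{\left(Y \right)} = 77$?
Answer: $- \frac{2827363}{72} \approx -39269.0$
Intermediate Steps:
$B{\left(y \right)} = - \frac{32}{9}$ ($B{\left(y \right)} = - \frac{\left(-1\right) \left(-32\right)}{9} = \left(- \frac{1}{9}\right) 32 = - \frac{32}{9}$)
$S = \frac{725}{72}$ ($S = - \frac{- \frac{32}{9} - 77}{8} = \left(- \frac{1}{8}\right) \left(- \frac{725}{9}\right) = \frac{725}{72} \approx 10.069$)
$S - 39279 = \frac{725}{72} - 39279 = - \frac{2827363}{72}$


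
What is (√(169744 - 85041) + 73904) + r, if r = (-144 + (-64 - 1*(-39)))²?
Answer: 102465 + √84703 ≈ 1.0276e+5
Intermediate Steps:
r = 28561 (r = (-144 + (-64 + 39))² = (-144 - 25)² = (-169)² = 28561)
(√(169744 - 85041) + 73904) + r = (√(169744 - 85041) + 73904) + 28561 = (√84703 + 73904) + 28561 = (73904 + √84703) + 28561 = 102465 + √84703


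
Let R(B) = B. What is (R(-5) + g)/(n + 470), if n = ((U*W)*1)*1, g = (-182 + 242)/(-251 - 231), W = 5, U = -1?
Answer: -247/22413 ≈ -0.011020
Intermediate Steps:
g = -30/241 (g = 60/(-482) = 60*(-1/482) = -30/241 ≈ -0.12448)
n = -5 (n = (-1*5*1)*1 = -5*1*1 = -5*1 = -5)
(R(-5) + g)/(n + 470) = (-5 - 30/241)/(-5 + 470) = -1235/241/465 = -1235/241*1/465 = -247/22413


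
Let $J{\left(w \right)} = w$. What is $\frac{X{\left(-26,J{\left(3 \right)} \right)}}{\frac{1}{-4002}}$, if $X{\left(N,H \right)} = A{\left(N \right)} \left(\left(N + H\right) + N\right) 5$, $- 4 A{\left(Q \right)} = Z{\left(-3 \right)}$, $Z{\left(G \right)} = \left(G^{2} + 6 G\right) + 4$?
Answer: $\frac{2451225}{2} \approx 1.2256 \cdot 10^{6}$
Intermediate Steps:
$Z{\left(G \right)} = 4 + G^{2} + 6 G$
$A{\left(Q \right)} = \frac{5}{4}$ ($A{\left(Q \right)} = - \frac{4 + \left(-3\right)^{2} + 6 \left(-3\right)}{4} = - \frac{4 + 9 - 18}{4} = \left(- \frac{1}{4}\right) \left(-5\right) = \frac{5}{4}$)
$X{\left(N,H \right)} = \frac{25 N}{2} + \frac{25 H}{4}$ ($X{\left(N,H \right)} = \frac{5 \left(\left(N + H\right) + N\right)}{4} \cdot 5 = \frac{5 \left(\left(H + N\right) + N\right)}{4} \cdot 5 = \frac{5 \left(H + 2 N\right)}{4} \cdot 5 = \left(\frac{5 N}{2} + \frac{5 H}{4}\right) 5 = \frac{25 N}{2} + \frac{25 H}{4}$)
$\frac{X{\left(-26,J{\left(3 \right)} \right)}}{\frac{1}{-4002}} = \frac{\frac{25}{2} \left(-26\right) + \frac{25}{4} \cdot 3}{\frac{1}{-4002}} = \frac{-325 + \frac{75}{4}}{- \frac{1}{4002}} = \left(- \frac{1225}{4}\right) \left(-4002\right) = \frac{2451225}{2}$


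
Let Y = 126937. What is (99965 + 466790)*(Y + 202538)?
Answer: 186731603625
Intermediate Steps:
(99965 + 466790)*(Y + 202538) = (99965 + 466790)*(126937 + 202538) = 566755*329475 = 186731603625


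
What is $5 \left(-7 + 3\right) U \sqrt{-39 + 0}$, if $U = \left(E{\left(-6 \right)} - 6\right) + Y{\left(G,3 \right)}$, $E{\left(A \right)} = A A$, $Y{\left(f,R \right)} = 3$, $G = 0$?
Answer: $- 660 i \sqrt{39} \approx - 4121.7 i$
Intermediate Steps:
$E{\left(A \right)} = A^{2}$
$U = 33$ ($U = \left(\left(-6\right)^{2} - 6\right) + 3 = \left(36 - 6\right) + 3 = 30 + 3 = 33$)
$5 \left(-7 + 3\right) U \sqrt{-39 + 0} = 5 \left(-7 + 3\right) 33 \sqrt{-39 + 0} = 5 \left(-4\right) 33 \sqrt{-39} = \left(-20\right) 33 i \sqrt{39} = - 660 i \sqrt{39}$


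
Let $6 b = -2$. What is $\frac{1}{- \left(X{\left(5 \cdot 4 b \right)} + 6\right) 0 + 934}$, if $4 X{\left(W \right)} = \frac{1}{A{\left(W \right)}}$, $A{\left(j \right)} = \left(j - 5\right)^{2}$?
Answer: $\frac{1}{934} \approx 0.0010707$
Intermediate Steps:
$b = - \frac{1}{3}$ ($b = \frac{1}{6} \left(-2\right) = - \frac{1}{3} \approx -0.33333$)
$A{\left(j \right)} = \left(-5 + j\right)^{2}$
$X{\left(W \right)} = \frac{1}{4 \left(-5 + W\right)^{2}}$
$\frac{1}{- \left(X{\left(5 \cdot 4 b \right)} + 6\right) 0 + 934} = \frac{1}{- \left(\frac{1}{4 \left(-5 + 5 \cdot 4 \left(- \frac{1}{3}\right)\right)^{2}} + 6\right) 0 + 934} = \frac{1}{- \left(\frac{1}{4 \left(-5 + 20 \left(- \frac{1}{3}\right)\right)^{2}} + 6\right) 0 + 934} = \frac{1}{- \left(\frac{1}{4 \left(-5 - \frac{20}{3}\right)^{2}} + 6\right) 0 + 934} = \frac{1}{- \left(\frac{1}{4 \cdot \frac{1225}{9}} + 6\right) 0 + 934} = \frac{1}{- \left(\frac{1}{4} \cdot \frac{9}{1225} + 6\right) 0 + 934} = \frac{1}{- \left(\frac{9}{4900} + 6\right) 0 + 934} = \frac{1}{- \frac{29409 \cdot 0}{4900} + 934} = \frac{1}{\left(-1\right) 0 + 934} = \frac{1}{0 + 934} = \frac{1}{934}$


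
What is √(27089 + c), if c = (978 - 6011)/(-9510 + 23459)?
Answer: 2*√1317690290293/13949 ≈ 164.59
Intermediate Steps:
c = -5033/13949 ≈ -0.36081
√(27089 + c) = √(27089 - 5033/13949) = √(377859428/13949) = 2*√1317690290293/13949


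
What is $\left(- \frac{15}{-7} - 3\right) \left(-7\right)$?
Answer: $6$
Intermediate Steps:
$\left(- \frac{15}{-7} - 3\right) \left(-7\right) = \left(\left(-15\right) \left(- \frac{1}{7}\right) - 3\right) \left(-7\right) = \left(\frac{15}{7} - 3\right) \left(-7\right) = \left(- \frac{6}{7}\right) \left(-7\right) = 6$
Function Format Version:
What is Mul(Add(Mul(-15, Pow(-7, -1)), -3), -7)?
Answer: 6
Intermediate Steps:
Mul(Add(Mul(-15, Pow(-7, -1)), -3), -7) = Mul(Add(Mul(-15, Rational(-1, 7)), -3), -7) = Mul(Add(Rational(15, 7), -3), -7) = Mul(Rational(-6, 7), -7) = 6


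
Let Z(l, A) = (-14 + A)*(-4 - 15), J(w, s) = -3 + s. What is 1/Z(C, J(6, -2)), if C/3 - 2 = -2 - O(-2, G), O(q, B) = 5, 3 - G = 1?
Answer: 1/361 ≈ 0.0027701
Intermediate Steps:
G = 2 (G = 3 - 1*1 = 3 - 1 = 2)
C = -15 (C = 6 + 3*(-2 - 1*5) = 6 + 3*(-2 - 5) = 6 + 3*(-7) = 6 - 21 = -15)
Z(l, A) = 266 - 19*A (Z(l, A) = (-14 + A)*(-19) = 266 - 19*A)
1/Z(C, J(6, -2)) = 1/(266 - 19*(-3 - 2)) = 1/(266 - 19*(-5)) = 1/(266 + 95) = 1/361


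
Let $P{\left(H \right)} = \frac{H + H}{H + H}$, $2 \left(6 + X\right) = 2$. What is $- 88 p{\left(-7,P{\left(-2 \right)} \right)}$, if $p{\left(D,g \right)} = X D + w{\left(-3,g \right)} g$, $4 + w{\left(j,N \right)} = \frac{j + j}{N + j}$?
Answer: $-2992$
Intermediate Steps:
$X = -5$ ($X = -6 + \frac{1}{2} \cdot 2 = -6 + 1 = -5$)
$w{\left(j,N \right)} = -4 + \frac{2 j}{N + j}$ ($w{\left(j,N \right)} = -4 + \frac{j + j}{N + j} = -4 + \frac{2 j}{N + j}$)
$P{\left(H \right)} = 1$ ($P{\left(H \right)} = \frac{2 H}{2 H} = 2 H \frac{1}{2 H} = 1$)
$p{\left(D,g \right)} = - 5 D + \frac{2 g \left(3 - 2 g\right)}{-3 + g}$ ($p{\left(D,g \right)} = - 5 D + \frac{2 \left(\left(-1\right) \left(-3\right) - 2 g\right)}{g - 3} g = - 5 D + \frac{2 \left(3 - 2 g\right)}{-3 + g} g = - 5 D + \frac{2 g \left(3 - 2 g\right)}{-3 + g}$)
$- 88 p{\left(-7,P{\left(-2 \right)} \right)} = - 88 \frac{\left(-5\right) \left(-7\right) \left(-3 + 1\right) - 2 \left(-3 + 2 \cdot 1\right)}{-3 + 1} = - 88 \frac{\left(-5\right) \left(-7\right) \left(-2\right) - 2 \left(-3 + 2\right)}{-2} = - 88 \left(- \frac{-70 - 2 \left(-1\right)}{2}\right) = - 88 \left(- \frac{-70 + 2}{2}\right) = - 88 \left(\left(- \frac{1}{2}\right) \left(-68\right)\right) = \left(-88\right) 34 = -2992$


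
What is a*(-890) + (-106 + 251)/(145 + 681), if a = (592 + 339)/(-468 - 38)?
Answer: 342244355/208978 ≈ 1637.7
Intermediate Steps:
a = -931/506 (a = 931/(-506) = 931*(-1/506) = -931/506 ≈ -1.8399)
a*(-890) + (-106 + 251)/(145 + 681) = -931/506*(-890) + (-106 + 251)/(145 + 681) = 414295/253 + 145/826 = 342244355/208978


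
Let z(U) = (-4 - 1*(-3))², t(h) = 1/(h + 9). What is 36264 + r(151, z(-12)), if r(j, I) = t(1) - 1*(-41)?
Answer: 363051/10 ≈ 36305.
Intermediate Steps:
t(h) = 1/(9 + h)
z(U) = 1 (z(U) = (-4 + 3)² = (-1)² = 1)
r(j, I) = 411/10 (r(j, I) = 1/(9 + 1) - 1*(-41) = 1/10 + 41 = ⅒ + 41 = 411/10)
36264 + r(151, z(-12)) = 36264 + 411/10 = 363051/10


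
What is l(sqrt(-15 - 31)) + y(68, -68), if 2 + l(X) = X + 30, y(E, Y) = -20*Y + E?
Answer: 1456 + I*sqrt(46) ≈ 1456.0 + 6.7823*I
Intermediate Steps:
y(E, Y) = E - 20*Y
l(X) = 28 + X (l(X) = -2 + (X + 30) = -2 + (30 + X) = 28 + X)
l(sqrt(-15 - 31)) + y(68, -68) = (28 + sqrt(-15 - 31)) + (68 - 20*(-68)) = (28 + sqrt(-46)) + (68 + 1360) = (28 + I*sqrt(46)) + 1428 = 1456 + I*sqrt(46)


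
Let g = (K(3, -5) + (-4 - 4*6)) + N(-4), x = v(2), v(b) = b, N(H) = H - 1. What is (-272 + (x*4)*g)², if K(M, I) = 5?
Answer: 246016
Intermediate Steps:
N(H) = -1 + H
x = 2
g = -28 (g = (5 + (-4 - 4*6)) + (-1 - 4) = (5 + (-4 - 24)) - 5 = (5 - 28) - 5 = -23 - 5 = -28)
(-272 + (x*4)*g)² = (-272 + (2*4)*(-28))² = (-272 + 8*(-28))² = (-272 - 224)² = (-496)² = 246016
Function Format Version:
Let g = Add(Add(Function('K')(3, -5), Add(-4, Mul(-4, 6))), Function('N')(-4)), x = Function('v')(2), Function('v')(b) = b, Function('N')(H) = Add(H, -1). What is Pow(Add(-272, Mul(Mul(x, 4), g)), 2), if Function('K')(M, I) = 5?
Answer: 246016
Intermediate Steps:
Function('N')(H) = Add(-1, H)
x = 2
g = -28 (g = Add(Add(5, Add(-4, Mul(-4, 6))), Add(-1, -4)) = Add(Add(5, Add(-4, -24)), -5) = Add(Add(5, -28), -5) = Add(-23, -5) = -28)
Pow(Add(-272, Mul(Mul(x, 4), g)), 2) = Pow(Add(-272, Mul(Mul(2, 4), -28)), 2) = Pow(Add(-272, Mul(8, -28)), 2) = Pow(Add(-272, -224), 2) = Pow(-496, 2) = 246016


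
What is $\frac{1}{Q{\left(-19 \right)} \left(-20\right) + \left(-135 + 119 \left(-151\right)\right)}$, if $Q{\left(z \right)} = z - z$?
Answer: $- \frac{1}{18104} \approx -5.5236 \cdot 10^{-5}$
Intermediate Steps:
$Q{\left(z \right)} = 0$
$\frac{1}{Q{\left(-19 \right)} \left(-20\right) + \left(-135 + 119 \left(-151\right)\right)} = \frac{1}{0 \left(-20\right) + \left(-135 + 119 \left(-151\right)\right)} = \frac{1}{0 - 18104} = \frac{1}{-18104} = - \frac{1}{18104}$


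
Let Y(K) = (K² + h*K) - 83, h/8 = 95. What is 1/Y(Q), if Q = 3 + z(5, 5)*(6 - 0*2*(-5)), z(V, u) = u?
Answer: 1/26086 ≈ 3.8335e-5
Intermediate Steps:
h = 760 (h = 8*95 = 760)
Q = 33 (Q = 3 + 5*(6 - 0*2*(-5)) = 3 + 5*(6 - 0*(-5)) = 3 + 5*(6 - 1*0) = 3 + 5*(6 + 0) = 3 + 5*6 = 3 + 30 = 33)
Y(K) = -83 + K² + 760*K (Y(K) = (K² + 760*K) - 83 = -83 + K² + 760*K)
1/Y(Q) = 1/(-83 + 33² + 760*33) = 1/(-83 + 1089 + 25080) = 1/26086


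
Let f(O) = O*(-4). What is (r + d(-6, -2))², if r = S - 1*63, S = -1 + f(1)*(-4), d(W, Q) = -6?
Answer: 2916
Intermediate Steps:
f(O) = -4*O
S = 15 (S = -1 - 4*1*(-4) = -1 - 4*(-4) = -1 + 16 = 15)
r = -48 (r = 15 - 1*63 = 15 - 63 = -48)
(r + d(-6, -2))² = (-48 - 6)² = (-54)² = 2916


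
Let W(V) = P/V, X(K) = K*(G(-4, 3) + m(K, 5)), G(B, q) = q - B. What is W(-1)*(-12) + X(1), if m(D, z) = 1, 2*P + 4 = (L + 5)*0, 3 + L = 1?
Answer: -16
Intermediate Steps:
L = -2 (L = -3 + 1 = -2)
P = -2 (P = -2 + ((-2 + 5)*0)/2 = -2 + (3*0)/2 = -2 + (½)*0 = -2 + 0 = -2)
X(K) = 8*K (X(K) = K*((3 - 1*(-4)) + 1) = K*((3 + 4) + 1) = K*(7 + 1) = K*8 = 8*K)
W(V) = -2/V
W(-1)*(-12) + X(1) = -2/(-1)*(-12) + 8*1 = -2*(-1)*(-12) + 8 = 2*(-12) + 8 = -24 + 8 = -16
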